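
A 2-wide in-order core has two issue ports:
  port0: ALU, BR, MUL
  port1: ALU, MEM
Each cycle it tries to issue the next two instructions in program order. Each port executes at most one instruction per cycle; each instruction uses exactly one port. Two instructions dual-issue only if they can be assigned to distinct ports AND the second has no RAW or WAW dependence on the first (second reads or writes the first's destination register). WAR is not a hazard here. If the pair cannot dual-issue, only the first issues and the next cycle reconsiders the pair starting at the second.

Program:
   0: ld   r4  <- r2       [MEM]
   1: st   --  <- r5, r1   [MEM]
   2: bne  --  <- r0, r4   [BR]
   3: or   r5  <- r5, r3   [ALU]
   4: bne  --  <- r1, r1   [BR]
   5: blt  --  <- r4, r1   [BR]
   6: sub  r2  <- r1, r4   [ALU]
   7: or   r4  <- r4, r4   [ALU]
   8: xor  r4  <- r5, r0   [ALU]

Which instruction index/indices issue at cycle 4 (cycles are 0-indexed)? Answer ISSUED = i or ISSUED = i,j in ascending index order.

ISSUED = 7

#0 head=0: ld.MEM i0 no-port MEM/MEM
#1 head=1: st.MEM/bne.BR i1+i2 dual
#2 head=3: or.ALU/bne.BR i3+i4 dual
#3 head=5: blt.BR/sub.ALU i5+i6 dual
#4 head=7: or.ALU i7 WAW r4
#5 head=8: xor.ALU i8 tail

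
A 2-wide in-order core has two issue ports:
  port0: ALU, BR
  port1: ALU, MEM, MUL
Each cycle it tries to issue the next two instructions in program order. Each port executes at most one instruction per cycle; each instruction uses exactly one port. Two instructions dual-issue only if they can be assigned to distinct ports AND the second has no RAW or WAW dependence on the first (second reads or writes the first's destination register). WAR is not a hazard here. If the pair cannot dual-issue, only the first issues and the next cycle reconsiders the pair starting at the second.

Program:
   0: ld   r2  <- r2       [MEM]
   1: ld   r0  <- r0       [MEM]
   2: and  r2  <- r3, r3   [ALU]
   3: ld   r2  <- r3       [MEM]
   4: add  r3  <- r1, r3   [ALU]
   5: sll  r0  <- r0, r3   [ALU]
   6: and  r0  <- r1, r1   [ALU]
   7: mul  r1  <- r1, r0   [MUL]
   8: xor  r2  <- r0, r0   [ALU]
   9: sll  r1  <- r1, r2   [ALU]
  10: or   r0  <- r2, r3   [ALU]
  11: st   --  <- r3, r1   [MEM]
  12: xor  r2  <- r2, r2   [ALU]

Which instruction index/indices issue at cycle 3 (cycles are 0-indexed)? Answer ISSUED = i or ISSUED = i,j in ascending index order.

ISSUED = 5

t=0 i0:ld.MEM ; no-port MEM/MEM
t=1 i1,i2:ld.MEM/and.ALU ; pair
t=2 i3,i4:ld.MEM/add.ALU ; pair
t=3 i5:sll.ALU ; WAW r0
t=4 i6:and.ALU ; RAW r0
t=5 i7,i8:mul.MUL/xor.ALU ; pair
t=6 i9,i10:sll.ALU/or.ALU ; pair
t=7 i11,i12:st.MEM/xor.ALU ; pair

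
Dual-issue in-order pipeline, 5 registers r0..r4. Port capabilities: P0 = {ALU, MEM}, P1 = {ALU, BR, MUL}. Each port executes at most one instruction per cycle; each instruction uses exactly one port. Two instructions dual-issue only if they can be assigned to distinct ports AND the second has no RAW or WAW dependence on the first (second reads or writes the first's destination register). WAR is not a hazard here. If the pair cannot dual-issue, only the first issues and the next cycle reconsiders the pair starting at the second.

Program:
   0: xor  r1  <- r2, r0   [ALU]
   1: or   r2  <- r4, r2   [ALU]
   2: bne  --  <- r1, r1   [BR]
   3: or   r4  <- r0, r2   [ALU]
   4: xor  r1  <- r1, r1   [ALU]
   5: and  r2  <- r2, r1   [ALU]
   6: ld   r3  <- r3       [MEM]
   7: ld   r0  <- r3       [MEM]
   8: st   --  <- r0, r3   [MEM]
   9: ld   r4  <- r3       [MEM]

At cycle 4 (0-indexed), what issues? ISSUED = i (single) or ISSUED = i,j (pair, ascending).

ISSUED = 7

0. xor or @i0/i1  | dual
1. bne or @i2/i3  | dual
2. xor @i4  | RAW r1
3. and ld @i5/i6  | dual
4. ld @i7  | no-port MEM/MEM
5. st @i8  | no-port MEM/MEM
6. ld @i9  | tail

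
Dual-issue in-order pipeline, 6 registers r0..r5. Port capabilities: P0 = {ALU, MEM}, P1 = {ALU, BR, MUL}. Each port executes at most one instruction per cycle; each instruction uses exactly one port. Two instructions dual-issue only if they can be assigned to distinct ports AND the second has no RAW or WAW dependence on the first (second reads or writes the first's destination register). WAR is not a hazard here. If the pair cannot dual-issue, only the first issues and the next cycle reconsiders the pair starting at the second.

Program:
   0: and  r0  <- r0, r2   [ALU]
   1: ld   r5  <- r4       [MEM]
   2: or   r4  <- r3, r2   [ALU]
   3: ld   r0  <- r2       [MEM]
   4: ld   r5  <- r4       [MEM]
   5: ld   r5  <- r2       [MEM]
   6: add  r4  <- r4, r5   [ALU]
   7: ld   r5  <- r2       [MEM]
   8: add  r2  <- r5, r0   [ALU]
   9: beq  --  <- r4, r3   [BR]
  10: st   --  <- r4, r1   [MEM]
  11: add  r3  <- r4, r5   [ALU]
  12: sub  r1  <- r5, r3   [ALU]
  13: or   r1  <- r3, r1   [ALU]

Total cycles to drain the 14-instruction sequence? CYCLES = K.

CYCLES = 9

#0 head=0: and.ALU+ld.MEM i0,i1 pair
#1 head=2: or.ALU+ld.MEM i2,i3 pair
#2 head=4: ld.MEM i4 no-port MEM/MEM
#3 head=5: ld.MEM i5 RAW r5
#4 head=6: add.ALU+ld.MEM i6,i7 pair
#5 head=8: add.ALU+beq.BR i8,i9 pair
#6 head=10: st.MEM+add.ALU i10,i11 pair
#7 head=12: sub.ALU i12 RAW+WAW r1
#8 head=13: or.ALU i13 tail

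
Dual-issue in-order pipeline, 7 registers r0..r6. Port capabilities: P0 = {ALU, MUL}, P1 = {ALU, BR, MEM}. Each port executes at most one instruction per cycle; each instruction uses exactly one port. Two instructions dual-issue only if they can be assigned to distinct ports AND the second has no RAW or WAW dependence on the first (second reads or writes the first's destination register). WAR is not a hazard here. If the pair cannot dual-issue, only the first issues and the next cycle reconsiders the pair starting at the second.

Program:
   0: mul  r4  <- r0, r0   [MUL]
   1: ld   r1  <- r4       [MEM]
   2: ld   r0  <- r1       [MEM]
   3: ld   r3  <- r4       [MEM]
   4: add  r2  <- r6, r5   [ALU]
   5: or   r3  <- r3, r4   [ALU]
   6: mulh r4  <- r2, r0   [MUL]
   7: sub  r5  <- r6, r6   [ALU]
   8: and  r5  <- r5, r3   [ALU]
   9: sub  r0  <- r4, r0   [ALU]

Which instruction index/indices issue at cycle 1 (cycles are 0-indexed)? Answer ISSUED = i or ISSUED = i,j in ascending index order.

ISSUED = 1

[0] i0  mul.MUL  -- RAW r4
[1] i1  ld.MEM  -- no-port MEM/MEM
[2] i2  ld.MEM  -- no-port MEM/MEM
[3] i3&i4  ld.MEM add.ALU  -- pair
[4] i5&i6  or.ALU mulh.MUL  -- pair
[5] i7  sub.ALU  -- RAW+WAW r5
[6] i8&i9  and.ALU sub.ALU  -- pair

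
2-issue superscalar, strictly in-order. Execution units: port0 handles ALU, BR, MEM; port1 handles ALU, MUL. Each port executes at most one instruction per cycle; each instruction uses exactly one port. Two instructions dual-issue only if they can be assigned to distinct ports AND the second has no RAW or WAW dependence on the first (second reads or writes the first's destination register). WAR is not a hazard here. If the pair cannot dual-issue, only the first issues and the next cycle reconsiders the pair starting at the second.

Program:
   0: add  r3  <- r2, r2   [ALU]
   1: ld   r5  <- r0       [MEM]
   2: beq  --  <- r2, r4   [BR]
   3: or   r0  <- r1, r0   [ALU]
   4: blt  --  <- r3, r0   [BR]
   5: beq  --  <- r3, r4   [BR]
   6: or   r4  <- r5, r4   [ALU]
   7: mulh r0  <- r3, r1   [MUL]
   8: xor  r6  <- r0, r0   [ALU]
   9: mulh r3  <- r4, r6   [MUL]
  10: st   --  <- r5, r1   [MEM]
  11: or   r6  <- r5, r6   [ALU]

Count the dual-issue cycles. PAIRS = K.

t=0 i0,i1:add ld ; pair
t=1 i2,i3:beq or ; pair
t=2 i4:blt ; no-port BR/BR
t=3 i5,i6:beq or ; pair
t=4 i7:mulh ; RAW r0
t=5 i8:xor ; RAW r6
t=6 i9,i10:mulh st ; pair
t=7 i11:or ; tail

PAIRS = 4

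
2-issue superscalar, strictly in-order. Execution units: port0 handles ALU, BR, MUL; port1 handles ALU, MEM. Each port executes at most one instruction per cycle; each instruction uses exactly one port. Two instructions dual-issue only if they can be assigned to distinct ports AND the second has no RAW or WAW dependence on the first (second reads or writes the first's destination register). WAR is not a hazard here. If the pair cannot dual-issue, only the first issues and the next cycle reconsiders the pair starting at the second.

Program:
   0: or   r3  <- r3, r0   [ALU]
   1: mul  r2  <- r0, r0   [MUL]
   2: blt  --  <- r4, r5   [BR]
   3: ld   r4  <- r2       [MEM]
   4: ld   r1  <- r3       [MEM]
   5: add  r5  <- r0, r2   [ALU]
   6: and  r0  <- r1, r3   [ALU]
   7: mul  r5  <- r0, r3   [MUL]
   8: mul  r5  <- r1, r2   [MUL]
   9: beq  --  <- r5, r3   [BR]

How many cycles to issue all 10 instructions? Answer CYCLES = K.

CYCLES = 7

#0 head=0: or/mul i0&i1 dual
#1 head=2: blt/ld i2&i3 dual
#2 head=4: ld/add i4&i5 dual
#3 head=6: and i6 RAW r0
#4 head=7: mul i7 no-port MUL/MUL
#5 head=8: mul i8 no-port MUL/BR
#6 head=9: beq i9 tail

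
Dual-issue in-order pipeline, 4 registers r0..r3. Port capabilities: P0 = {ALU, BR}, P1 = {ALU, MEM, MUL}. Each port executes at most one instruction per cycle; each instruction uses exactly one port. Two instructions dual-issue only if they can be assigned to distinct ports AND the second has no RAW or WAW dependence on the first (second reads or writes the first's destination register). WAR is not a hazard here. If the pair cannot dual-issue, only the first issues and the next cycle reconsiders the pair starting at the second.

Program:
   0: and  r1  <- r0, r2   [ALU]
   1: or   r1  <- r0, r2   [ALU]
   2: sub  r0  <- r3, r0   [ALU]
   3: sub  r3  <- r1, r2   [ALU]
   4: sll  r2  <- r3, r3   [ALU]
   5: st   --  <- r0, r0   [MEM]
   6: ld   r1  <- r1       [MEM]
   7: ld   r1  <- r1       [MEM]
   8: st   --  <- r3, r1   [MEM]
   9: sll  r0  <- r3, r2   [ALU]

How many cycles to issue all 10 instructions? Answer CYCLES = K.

CYCLES = 7

#0 head=0: and i0 WAW r1
#1 head=1: or;sub i1/i2 pair
#2 head=3: sub i3 RAW r3
#3 head=4: sll;st i4/i5 pair
#4 head=6: ld i6 no-port MEM/MEM
#5 head=7: ld i7 no-port MEM/MEM
#6 head=8: st;sll i8/i9 pair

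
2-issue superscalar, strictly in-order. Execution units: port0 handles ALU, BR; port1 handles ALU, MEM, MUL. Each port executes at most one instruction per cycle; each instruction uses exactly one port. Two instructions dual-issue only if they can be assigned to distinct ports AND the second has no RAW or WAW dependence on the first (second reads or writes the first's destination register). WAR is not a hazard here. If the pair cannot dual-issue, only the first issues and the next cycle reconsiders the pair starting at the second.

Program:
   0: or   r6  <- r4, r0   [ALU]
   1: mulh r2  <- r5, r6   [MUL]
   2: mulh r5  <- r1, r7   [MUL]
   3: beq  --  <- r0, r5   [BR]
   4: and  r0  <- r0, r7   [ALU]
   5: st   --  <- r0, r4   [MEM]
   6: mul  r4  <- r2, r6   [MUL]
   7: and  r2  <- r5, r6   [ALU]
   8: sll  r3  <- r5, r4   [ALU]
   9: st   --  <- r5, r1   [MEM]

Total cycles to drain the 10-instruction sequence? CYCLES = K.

  cy0 -> i0 (or.ALU) RAW r6
  cy1 -> i1 (mulh.MUL) no-port MUL/MUL
  cy2 -> i2 (mulh.MUL) RAW r5
  cy3 -> i3/i4 (beq.BR/and.ALU) dual
  cy4 -> i5 (st.MEM) no-port MEM/MUL
  cy5 -> i6/i7 (mul.MUL/and.ALU) dual
  cy6 -> i8/i9 (sll.ALU/st.MEM) dual

CYCLES = 7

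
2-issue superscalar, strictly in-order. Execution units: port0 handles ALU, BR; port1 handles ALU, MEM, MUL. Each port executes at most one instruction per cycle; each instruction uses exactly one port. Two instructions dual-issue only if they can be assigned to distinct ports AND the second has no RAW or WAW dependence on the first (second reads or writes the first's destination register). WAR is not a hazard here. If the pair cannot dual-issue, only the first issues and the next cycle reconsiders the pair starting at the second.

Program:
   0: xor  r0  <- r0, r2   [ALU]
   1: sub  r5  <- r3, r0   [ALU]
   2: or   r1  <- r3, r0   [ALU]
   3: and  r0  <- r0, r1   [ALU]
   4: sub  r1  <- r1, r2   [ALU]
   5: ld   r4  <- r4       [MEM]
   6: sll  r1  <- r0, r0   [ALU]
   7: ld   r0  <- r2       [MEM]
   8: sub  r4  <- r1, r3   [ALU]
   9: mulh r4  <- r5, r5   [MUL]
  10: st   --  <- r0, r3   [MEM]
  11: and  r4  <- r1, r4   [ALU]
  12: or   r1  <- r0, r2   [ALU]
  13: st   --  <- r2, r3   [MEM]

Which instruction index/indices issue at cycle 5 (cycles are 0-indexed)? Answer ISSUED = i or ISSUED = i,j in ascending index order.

ISSUED = 9

[0] i0  xor  -- RAW r0
[1] i1&i2  sub/or  -- pair
[2] i3&i4  and/sub  -- pair
[3] i5&i6  ld/sll  -- pair
[4] i7&i8  ld/sub  -- pair
[5] i9  mulh  -- no-port MUL/MEM
[6] i10&i11  st/and  -- pair
[7] i12&i13  or/st  -- pair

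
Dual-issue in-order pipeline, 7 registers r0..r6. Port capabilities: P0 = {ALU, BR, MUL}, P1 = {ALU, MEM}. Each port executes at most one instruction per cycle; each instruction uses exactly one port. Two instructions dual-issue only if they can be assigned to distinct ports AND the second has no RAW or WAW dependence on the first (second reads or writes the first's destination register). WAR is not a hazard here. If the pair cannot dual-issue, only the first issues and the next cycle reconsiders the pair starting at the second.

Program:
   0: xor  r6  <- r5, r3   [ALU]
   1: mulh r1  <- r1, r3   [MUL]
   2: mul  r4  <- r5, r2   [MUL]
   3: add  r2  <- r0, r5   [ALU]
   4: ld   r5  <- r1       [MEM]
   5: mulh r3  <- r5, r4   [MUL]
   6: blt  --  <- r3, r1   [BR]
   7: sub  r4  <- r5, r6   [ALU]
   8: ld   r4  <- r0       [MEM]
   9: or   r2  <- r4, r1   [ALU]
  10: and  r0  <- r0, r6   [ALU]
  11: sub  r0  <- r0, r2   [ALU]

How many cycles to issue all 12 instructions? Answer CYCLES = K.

CYCLES = 8

c0: i0/i1 xor+mulh  pair
c1: i2/i3 mul+add  pair
c2: i4 ld  RAW r5
c3: i5 mulh  no-port MUL/BR
c4: i6/i7 blt+sub  pair
c5: i8 ld  RAW r4
c6: i9/i10 or+and  pair
c7: i11 sub  tail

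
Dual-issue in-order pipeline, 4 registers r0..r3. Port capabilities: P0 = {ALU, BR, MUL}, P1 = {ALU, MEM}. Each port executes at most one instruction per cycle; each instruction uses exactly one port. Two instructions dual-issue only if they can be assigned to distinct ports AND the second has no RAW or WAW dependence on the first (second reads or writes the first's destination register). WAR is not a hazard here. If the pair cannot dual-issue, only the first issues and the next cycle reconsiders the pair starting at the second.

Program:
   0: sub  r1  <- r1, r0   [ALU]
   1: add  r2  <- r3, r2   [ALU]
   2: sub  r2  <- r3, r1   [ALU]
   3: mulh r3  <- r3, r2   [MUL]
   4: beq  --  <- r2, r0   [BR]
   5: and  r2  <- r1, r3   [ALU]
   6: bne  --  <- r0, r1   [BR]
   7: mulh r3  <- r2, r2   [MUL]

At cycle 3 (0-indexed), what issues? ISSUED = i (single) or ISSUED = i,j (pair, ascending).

  cy0 -> i0,i1 (sub+add) pair
  cy1 -> i2 (sub) RAW r2
  cy2 -> i3 (mulh) no-port MUL/BR
  cy3 -> i4,i5 (beq+and) pair
  cy4 -> i6 (bne) no-port BR/MUL
  cy5 -> i7 (mulh) tail

ISSUED = 4,5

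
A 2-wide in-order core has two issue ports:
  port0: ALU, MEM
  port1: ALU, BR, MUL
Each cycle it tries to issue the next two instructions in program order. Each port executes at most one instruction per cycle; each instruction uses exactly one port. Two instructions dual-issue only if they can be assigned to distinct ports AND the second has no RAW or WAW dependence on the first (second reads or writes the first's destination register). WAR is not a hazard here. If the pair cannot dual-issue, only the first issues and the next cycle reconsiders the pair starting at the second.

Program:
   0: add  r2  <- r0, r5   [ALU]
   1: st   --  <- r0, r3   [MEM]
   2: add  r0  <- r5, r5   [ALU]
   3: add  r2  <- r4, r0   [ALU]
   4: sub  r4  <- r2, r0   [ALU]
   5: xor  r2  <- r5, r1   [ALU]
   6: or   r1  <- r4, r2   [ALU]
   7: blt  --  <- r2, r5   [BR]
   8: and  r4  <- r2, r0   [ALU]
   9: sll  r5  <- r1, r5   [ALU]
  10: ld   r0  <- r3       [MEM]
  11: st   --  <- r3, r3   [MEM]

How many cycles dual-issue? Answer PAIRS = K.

PAIRS = 4

c0: i0,i1 add+st  pair
c1: i2 add  RAW r0
c2: i3 add  RAW r2
c3: i4,i5 sub+xor  pair
c4: i6,i7 or+blt  pair
c5: i8,i9 and+sll  pair
c6: i10 ld  no-port MEM/MEM
c7: i11 st  tail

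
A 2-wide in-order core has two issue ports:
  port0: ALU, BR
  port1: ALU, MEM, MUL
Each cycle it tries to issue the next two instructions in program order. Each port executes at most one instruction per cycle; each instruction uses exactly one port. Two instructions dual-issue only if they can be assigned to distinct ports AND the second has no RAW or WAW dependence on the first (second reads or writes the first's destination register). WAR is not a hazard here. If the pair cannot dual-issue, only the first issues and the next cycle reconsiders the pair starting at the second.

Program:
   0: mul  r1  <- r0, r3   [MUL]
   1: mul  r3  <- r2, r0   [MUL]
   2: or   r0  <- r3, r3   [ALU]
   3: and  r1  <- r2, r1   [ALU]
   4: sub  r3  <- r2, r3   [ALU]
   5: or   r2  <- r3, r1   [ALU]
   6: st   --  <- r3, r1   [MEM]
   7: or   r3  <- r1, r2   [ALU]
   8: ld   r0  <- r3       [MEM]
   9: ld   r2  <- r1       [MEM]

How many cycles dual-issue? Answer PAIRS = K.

#0 head=0: mul i0 no-port MUL/MUL
#1 head=1: mul i1 RAW r3
#2 head=2: or/and i2&i3 2-wide
#3 head=4: sub i4 RAW r3
#4 head=5: or/st i5&i6 2-wide
#5 head=7: or i7 RAW r3
#6 head=8: ld i8 no-port MEM/MEM
#7 head=9: ld i9 tail

PAIRS = 2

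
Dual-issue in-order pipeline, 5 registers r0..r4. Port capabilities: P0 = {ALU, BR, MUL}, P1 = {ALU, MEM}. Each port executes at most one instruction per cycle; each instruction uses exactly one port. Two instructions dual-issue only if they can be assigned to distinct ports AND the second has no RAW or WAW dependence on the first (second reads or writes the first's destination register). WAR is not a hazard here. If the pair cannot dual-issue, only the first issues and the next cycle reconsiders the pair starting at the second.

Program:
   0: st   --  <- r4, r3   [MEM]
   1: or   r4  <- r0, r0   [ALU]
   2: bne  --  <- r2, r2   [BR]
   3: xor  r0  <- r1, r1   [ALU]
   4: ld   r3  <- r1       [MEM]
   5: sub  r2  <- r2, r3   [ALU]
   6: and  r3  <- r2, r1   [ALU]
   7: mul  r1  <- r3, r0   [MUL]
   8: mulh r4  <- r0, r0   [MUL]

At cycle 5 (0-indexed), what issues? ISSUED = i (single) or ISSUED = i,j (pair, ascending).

0. st+or @i0&i1  | pair
1. bne+xor @i2&i3  | pair
2. ld @i4  | RAW r3
3. sub @i5  | RAW r2
4. and @i6  | RAW r3
5. mul @i7  | no-port MUL/MUL
6. mulh @i8  | tail

ISSUED = 7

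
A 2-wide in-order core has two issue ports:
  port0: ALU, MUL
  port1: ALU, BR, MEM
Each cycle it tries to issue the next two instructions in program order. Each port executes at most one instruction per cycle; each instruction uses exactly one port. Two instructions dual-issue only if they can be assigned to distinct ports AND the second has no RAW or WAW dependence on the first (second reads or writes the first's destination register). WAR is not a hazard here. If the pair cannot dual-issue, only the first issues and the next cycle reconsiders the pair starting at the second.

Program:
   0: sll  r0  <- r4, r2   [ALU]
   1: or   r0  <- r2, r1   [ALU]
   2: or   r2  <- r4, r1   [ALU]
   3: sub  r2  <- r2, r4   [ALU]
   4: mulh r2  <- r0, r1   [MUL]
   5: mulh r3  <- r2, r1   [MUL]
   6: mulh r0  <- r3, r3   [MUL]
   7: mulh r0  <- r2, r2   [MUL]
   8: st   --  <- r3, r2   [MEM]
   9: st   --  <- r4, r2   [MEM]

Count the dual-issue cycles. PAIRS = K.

0. sll.ALU @i0  | WAW r0
1. or.ALU or.ALU @i1/i2  | dual
2. sub.ALU @i3  | WAW r2
3. mulh.MUL @i4  | no-port MUL/MUL
4. mulh.MUL @i5  | no-port MUL/MUL
5. mulh.MUL @i6  | no-port MUL/MUL
6. mulh.MUL st.MEM @i7/i8  | dual
7. st.MEM @i9  | tail

PAIRS = 2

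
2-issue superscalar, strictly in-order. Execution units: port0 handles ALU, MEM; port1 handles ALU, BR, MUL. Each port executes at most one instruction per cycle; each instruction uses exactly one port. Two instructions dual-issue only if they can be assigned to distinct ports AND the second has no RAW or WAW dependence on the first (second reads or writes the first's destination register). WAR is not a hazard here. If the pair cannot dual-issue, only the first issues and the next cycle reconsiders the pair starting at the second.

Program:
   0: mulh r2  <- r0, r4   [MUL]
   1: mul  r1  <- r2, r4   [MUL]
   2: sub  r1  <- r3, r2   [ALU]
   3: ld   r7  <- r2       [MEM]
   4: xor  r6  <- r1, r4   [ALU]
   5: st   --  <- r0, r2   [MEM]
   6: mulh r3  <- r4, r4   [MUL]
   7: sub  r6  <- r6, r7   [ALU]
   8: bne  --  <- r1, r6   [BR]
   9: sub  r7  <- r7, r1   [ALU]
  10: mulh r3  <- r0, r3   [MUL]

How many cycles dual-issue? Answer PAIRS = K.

PAIRS = 4

[0] i0  mulh.MUL  -- no-port MUL/MUL
[1] i1  mul.MUL  -- WAW r1
[2] i2/i3  sub.ALU+ld.MEM  -- dual
[3] i4/i5  xor.ALU+st.MEM  -- dual
[4] i6/i7  mulh.MUL+sub.ALU  -- dual
[5] i8/i9  bne.BR+sub.ALU  -- dual
[6] i10  mulh.MUL  -- tail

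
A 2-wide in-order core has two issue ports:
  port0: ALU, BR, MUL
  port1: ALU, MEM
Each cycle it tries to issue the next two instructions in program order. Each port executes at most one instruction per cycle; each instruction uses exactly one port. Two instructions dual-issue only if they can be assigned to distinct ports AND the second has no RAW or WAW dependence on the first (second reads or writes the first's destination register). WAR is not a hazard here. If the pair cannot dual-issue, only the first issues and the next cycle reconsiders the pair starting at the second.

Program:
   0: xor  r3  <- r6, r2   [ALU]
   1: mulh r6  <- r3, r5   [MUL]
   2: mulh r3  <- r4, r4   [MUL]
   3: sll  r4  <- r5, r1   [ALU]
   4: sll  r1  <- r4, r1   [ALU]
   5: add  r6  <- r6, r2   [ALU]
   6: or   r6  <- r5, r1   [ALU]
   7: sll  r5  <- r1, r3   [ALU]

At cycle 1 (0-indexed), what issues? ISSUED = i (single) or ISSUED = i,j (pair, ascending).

0. xor.ALU @i0  | RAW r3
1. mulh.MUL @i1  | no-port MUL/MUL
2. mulh.MUL sll.ALU @i2/i3  | 2-wide
3. sll.ALU add.ALU @i4/i5  | 2-wide
4. or.ALU sll.ALU @i6/i7  | 2-wide

ISSUED = 1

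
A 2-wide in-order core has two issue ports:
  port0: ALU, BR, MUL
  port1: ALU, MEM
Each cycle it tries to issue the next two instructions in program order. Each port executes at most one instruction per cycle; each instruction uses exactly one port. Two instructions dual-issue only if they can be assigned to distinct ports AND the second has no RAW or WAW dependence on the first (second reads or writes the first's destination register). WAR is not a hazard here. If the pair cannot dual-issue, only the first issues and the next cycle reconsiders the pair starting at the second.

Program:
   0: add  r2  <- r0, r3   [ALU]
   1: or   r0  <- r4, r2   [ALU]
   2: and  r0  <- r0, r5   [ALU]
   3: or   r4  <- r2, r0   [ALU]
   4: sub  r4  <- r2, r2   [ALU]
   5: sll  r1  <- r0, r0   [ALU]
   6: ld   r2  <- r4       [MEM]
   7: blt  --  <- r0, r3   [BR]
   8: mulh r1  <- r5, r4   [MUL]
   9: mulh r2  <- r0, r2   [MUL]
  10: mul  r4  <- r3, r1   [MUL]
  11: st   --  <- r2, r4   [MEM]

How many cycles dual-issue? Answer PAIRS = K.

[0] i0  add.ALU  -- RAW r2
[1] i1  or.ALU  -- RAW+WAW r0
[2] i2  and.ALU  -- RAW r0
[3] i3  or.ALU  -- WAW r4
[4] i4,i5  sub.ALU;sll.ALU  -- pair
[5] i6,i7  ld.MEM;blt.BR  -- pair
[6] i8  mulh.MUL  -- no-port MUL/MUL
[7] i9  mulh.MUL  -- no-port MUL/MUL
[8] i10  mul.MUL  -- RAW r4
[9] i11  st.MEM  -- tail

PAIRS = 2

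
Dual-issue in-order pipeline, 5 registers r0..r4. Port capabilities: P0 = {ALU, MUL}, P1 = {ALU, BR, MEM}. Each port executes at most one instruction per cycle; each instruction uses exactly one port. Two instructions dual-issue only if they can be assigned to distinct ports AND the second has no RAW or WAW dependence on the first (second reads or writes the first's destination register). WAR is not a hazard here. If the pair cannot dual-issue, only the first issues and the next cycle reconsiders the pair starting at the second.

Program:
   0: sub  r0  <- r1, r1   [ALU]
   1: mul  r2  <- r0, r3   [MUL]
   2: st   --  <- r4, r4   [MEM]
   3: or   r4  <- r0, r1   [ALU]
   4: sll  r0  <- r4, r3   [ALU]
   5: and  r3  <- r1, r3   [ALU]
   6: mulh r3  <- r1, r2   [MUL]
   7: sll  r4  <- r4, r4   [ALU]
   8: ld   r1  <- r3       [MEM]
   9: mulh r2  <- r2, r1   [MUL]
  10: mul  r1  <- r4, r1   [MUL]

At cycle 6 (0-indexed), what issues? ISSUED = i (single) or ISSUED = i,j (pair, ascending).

ISSUED = 9

[0] i0  sub.ALU  -- RAW r0
[1] i1&i2  mul.MUL+st.MEM  -- 2-wide
[2] i3  or.ALU  -- RAW r4
[3] i4&i5  sll.ALU+and.ALU  -- 2-wide
[4] i6&i7  mulh.MUL+sll.ALU  -- 2-wide
[5] i8  ld.MEM  -- RAW r1
[6] i9  mulh.MUL  -- no-port MUL/MUL
[7] i10  mul.MUL  -- tail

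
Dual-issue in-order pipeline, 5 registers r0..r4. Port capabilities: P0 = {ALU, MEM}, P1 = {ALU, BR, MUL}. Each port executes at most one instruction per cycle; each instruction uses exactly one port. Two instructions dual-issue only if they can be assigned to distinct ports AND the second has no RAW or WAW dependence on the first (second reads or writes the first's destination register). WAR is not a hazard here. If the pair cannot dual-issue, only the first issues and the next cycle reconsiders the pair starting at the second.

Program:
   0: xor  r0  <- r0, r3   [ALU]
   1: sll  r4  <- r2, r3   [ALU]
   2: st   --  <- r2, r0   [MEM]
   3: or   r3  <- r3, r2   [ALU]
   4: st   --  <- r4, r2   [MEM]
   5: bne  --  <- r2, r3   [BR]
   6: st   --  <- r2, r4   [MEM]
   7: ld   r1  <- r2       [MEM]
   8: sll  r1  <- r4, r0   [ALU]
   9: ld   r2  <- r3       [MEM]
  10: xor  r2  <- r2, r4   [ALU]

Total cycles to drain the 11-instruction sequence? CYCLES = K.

  cy0 -> i0+i1 (xor+sll) 2-wide
  cy1 -> i2+i3 (st+or) 2-wide
  cy2 -> i4+i5 (st+bne) 2-wide
  cy3 -> i6 (st) no-port MEM/MEM
  cy4 -> i7 (ld) WAW r1
  cy5 -> i8+i9 (sll+ld) 2-wide
  cy6 -> i10 (xor) tail

CYCLES = 7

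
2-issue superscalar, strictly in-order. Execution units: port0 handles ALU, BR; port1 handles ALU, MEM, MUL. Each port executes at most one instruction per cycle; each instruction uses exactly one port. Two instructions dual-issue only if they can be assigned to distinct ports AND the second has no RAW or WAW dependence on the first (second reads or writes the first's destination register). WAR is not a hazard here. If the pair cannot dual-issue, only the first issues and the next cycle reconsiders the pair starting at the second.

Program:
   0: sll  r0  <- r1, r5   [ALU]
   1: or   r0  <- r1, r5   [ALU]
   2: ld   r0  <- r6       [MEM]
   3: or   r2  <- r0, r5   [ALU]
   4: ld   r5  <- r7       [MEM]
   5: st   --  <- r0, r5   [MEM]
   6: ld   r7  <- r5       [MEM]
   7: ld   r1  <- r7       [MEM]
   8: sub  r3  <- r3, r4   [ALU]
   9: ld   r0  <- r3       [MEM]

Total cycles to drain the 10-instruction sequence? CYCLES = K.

0. sll @i0  | WAW r0
1. or @i1  | WAW r0
2. ld @i2  | RAW r0
3. or+ld @i3/i4  | dual
4. st @i5  | no-port MEM/MEM
5. ld @i6  | no-port MEM/MEM
6. ld+sub @i7/i8  | dual
7. ld @i9  | tail

CYCLES = 8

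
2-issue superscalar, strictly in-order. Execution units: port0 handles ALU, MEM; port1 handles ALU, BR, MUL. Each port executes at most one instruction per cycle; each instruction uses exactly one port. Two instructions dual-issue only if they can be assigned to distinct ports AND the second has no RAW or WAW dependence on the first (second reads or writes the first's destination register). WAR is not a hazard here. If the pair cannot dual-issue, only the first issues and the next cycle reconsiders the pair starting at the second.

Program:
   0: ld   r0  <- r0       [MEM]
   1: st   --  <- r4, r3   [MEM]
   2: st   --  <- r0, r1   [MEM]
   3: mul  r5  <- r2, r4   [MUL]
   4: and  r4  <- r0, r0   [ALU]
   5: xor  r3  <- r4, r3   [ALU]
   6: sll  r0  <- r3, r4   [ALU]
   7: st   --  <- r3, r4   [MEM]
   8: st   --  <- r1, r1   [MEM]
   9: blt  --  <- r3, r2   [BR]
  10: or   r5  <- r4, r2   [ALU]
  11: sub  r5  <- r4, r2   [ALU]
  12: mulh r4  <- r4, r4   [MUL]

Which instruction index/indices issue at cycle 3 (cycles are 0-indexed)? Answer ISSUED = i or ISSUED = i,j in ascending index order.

c0: i0 ld  no-port MEM/MEM
c1: i1 st  no-port MEM/MEM
c2: i2+i3 st/mul  dual
c3: i4 and  RAW r4
c4: i5 xor  RAW r3
c5: i6+i7 sll/st  dual
c6: i8+i9 st/blt  dual
c7: i10 or  WAW r5
c8: i11+i12 sub/mulh  dual

ISSUED = 4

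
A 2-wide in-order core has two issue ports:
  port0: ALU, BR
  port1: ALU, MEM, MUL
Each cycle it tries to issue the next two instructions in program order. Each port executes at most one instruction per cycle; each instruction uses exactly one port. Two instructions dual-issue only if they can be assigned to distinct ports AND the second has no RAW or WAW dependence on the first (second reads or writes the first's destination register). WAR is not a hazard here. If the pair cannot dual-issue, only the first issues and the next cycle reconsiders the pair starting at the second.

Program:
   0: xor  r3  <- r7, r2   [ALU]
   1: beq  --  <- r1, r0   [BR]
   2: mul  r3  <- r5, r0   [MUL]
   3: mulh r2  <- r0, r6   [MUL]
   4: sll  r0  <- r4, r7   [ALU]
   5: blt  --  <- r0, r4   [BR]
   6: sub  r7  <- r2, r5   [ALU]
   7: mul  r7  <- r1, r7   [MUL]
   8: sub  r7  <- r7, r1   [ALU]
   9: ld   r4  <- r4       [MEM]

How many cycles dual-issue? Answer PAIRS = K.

PAIRS = 4

  cy0 -> i0/i1 (xor+beq) pair
  cy1 -> i2 (mul) no-port MUL/MUL
  cy2 -> i3/i4 (mulh+sll) pair
  cy3 -> i5/i6 (blt+sub) pair
  cy4 -> i7 (mul) RAW+WAW r7
  cy5 -> i8/i9 (sub+ld) pair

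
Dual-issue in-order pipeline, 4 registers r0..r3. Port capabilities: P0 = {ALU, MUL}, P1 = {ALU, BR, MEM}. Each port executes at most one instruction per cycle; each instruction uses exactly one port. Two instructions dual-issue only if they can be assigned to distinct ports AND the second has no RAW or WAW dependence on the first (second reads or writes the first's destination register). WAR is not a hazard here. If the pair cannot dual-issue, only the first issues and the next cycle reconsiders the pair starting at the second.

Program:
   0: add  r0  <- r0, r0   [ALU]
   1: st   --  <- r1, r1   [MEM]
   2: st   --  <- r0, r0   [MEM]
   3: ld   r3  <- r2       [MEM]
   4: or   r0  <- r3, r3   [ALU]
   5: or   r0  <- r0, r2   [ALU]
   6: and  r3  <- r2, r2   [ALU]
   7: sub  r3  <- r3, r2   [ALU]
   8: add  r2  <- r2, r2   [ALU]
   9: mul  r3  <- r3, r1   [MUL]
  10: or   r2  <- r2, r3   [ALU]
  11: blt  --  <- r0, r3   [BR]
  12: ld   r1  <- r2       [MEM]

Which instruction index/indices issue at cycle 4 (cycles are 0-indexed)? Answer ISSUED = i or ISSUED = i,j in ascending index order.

t=0 i0&i1:add+st ; 2-wide
t=1 i2:st ; no-port MEM/MEM
t=2 i3:ld ; RAW r3
t=3 i4:or ; RAW+WAW r0
t=4 i5&i6:or+and ; 2-wide
t=5 i7&i8:sub+add ; 2-wide
t=6 i9:mul ; RAW r3
t=7 i10&i11:or+blt ; 2-wide
t=8 i12:ld ; tail

ISSUED = 5,6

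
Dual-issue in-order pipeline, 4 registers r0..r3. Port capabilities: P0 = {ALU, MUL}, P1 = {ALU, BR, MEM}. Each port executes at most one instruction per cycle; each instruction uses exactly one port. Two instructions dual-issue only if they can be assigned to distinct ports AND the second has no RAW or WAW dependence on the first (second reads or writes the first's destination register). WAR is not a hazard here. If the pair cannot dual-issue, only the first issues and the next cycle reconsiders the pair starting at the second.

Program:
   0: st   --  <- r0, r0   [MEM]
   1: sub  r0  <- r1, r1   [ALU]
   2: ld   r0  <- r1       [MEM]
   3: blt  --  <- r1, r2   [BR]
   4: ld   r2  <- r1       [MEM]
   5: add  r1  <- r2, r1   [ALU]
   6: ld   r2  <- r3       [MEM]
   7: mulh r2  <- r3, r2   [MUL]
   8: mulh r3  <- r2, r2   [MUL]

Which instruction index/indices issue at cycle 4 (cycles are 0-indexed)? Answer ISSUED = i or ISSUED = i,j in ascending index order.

  cy0 -> i0&i1 (st.MEM sub.ALU) pair
  cy1 -> i2 (ld.MEM) no-port MEM/BR
  cy2 -> i3 (blt.BR) no-port BR/MEM
  cy3 -> i4 (ld.MEM) RAW r2
  cy4 -> i5&i6 (add.ALU ld.MEM) pair
  cy5 -> i7 (mulh.MUL) no-port MUL/MUL
  cy6 -> i8 (mulh.MUL) tail

ISSUED = 5,6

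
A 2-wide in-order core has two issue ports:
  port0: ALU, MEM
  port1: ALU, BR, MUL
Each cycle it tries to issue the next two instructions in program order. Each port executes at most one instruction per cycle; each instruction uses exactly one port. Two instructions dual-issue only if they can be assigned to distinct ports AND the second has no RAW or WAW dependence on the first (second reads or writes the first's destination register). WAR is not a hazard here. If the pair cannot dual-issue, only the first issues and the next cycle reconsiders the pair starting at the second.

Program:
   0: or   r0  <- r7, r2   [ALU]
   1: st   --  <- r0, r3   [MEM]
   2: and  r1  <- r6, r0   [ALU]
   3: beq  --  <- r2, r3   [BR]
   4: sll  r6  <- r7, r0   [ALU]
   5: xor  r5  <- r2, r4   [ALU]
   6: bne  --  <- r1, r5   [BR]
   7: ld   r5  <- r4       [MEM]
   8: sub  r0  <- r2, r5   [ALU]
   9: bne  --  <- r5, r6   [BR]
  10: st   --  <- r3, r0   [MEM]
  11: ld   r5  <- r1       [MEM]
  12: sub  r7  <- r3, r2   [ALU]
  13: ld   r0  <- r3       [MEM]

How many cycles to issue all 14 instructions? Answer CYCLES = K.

CYCLES = 9

#0 head=0: or.ALU i0 RAW r0
#1 head=1: st.MEM/and.ALU i1&i2 2-wide
#2 head=3: beq.BR/sll.ALU i3&i4 2-wide
#3 head=5: xor.ALU i5 RAW r5
#4 head=6: bne.BR/ld.MEM i6&i7 2-wide
#5 head=8: sub.ALU/bne.BR i8&i9 2-wide
#6 head=10: st.MEM i10 no-port MEM/MEM
#7 head=11: ld.MEM/sub.ALU i11&i12 2-wide
#8 head=13: ld.MEM i13 tail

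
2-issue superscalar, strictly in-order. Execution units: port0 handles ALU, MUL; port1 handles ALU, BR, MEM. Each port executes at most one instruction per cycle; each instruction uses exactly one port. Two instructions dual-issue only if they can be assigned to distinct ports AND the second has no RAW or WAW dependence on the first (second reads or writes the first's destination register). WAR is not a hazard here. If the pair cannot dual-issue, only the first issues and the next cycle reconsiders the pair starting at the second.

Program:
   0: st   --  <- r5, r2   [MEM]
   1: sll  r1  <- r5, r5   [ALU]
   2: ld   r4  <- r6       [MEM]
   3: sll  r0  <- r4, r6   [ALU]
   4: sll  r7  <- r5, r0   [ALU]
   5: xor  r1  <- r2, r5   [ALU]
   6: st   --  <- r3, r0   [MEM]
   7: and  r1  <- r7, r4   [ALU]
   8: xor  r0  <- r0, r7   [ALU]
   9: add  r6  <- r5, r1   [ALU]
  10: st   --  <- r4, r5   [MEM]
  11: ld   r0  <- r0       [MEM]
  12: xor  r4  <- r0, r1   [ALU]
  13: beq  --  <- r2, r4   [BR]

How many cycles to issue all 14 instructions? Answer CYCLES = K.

[0] i0+i1  st+sll  -- 2-wide
[1] i2  ld  -- RAW r4
[2] i3  sll  -- RAW r0
[3] i4+i5  sll+xor  -- 2-wide
[4] i6+i7  st+and  -- 2-wide
[5] i8+i9  xor+add  -- 2-wide
[6] i10  st  -- no-port MEM/MEM
[7] i11  ld  -- RAW r0
[8] i12  xor  -- RAW r4
[9] i13  beq  -- tail

CYCLES = 10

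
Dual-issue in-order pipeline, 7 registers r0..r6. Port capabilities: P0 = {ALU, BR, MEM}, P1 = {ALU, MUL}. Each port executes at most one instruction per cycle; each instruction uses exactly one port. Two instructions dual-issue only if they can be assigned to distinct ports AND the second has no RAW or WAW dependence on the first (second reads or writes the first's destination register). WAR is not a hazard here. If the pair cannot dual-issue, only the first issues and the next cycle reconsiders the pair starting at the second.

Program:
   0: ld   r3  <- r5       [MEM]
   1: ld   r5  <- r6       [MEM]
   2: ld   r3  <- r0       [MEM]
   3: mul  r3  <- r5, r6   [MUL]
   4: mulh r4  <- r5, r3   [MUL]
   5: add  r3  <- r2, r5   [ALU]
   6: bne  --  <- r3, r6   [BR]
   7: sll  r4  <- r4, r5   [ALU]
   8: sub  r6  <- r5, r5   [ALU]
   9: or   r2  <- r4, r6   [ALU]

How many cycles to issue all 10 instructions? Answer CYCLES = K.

0. ld.MEM @i0  | no-port MEM/MEM
1. ld.MEM @i1  | no-port MEM/MEM
2. ld.MEM @i2  | WAW r3
3. mul.MUL @i3  | no-port MUL/MUL
4. mulh.MUL+add.ALU @i4&i5  | pair
5. bne.BR+sll.ALU @i6&i7  | pair
6. sub.ALU @i8  | RAW r6
7. or.ALU @i9  | tail

CYCLES = 8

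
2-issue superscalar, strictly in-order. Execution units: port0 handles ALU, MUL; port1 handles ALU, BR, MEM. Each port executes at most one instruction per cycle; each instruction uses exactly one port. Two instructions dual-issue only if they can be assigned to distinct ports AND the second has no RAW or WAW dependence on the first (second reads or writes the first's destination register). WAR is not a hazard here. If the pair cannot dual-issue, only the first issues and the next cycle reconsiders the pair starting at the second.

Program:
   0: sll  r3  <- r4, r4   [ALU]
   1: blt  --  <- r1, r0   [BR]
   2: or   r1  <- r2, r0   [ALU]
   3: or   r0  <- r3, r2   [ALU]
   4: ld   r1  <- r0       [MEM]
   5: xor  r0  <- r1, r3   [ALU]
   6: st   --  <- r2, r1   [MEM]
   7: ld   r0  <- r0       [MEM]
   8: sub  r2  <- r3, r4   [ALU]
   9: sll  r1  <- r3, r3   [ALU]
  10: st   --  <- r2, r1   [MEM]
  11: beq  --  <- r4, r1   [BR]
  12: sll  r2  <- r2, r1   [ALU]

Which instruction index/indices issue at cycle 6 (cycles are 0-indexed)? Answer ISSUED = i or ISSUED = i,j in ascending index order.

0. sll/blt @i0/i1  | dual
1. or/or @i2/i3  | dual
2. ld @i4  | RAW r1
3. xor/st @i5/i6  | dual
4. ld/sub @i7/i8  | dual
5. sll @i9  | RAW r1
6. st @i10  | no-port MEM/BR
7. beq/sll @i11/i12  | dual

ISSUED = 10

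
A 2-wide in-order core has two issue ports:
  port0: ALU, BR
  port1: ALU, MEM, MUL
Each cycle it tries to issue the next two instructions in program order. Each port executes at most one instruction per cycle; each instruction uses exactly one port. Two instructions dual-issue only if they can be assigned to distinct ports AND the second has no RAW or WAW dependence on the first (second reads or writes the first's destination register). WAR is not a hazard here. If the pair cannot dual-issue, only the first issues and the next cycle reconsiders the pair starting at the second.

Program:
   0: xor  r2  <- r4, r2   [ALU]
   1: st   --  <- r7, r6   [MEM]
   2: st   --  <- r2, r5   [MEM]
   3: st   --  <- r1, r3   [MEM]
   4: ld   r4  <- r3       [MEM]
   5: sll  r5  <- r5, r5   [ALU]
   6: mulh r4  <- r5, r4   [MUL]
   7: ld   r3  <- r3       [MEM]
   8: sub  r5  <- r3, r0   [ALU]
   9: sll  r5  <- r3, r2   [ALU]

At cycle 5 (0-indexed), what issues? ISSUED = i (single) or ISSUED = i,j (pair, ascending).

#0 head=0: xor.ALU+st.MEM i0+i1 pair
#1 head=2: st.MEM i2 no-port MEM/MEM
#2 head=3: st.MEM i3 no-port MEM/MEM
#3 head=4: ld.MEM+sll.ALU i4+i5 pair
#4 head=6: mulh.MUL i6 no-port MUL/MEM
#5 head=7: ld.MEM i7 RAW r3
#6 head=8: sub.ALU i8 WAW r5
#7 head=9: sll.ALU i9 tail

ISSUED = 7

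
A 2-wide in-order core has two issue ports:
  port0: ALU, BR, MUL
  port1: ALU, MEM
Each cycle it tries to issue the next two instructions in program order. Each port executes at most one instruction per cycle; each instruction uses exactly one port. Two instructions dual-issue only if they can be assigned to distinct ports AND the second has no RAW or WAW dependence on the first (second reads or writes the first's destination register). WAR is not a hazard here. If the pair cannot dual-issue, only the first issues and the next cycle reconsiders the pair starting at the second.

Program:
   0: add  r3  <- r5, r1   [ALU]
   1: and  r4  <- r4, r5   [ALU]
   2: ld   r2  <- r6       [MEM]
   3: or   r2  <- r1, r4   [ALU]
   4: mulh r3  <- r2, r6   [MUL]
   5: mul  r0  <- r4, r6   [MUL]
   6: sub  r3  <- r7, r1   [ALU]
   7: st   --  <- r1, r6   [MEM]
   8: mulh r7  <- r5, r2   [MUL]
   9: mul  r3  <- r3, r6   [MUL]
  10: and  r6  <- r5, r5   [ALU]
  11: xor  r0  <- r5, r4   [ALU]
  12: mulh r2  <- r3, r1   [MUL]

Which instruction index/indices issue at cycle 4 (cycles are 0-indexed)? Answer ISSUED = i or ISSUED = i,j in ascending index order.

c0: i0&i1 add.ALU and.ALU  pair
c1: i2 ld.MEM  WAW r2
c2: i3 or.ALU  RAW r2
c3: i4 mulh.MUL  no-port MUL/MUL
c4: i5&i6 mul.MUL sub.ALU  pair
c5: i7&i8 st.MEM mulh.MUL  pair
c6: i9&i10 mul.MUL and.ALU  pair
c7: i11&i12 xor.ALU mulh.MUL  pair

ISSUED = 5,6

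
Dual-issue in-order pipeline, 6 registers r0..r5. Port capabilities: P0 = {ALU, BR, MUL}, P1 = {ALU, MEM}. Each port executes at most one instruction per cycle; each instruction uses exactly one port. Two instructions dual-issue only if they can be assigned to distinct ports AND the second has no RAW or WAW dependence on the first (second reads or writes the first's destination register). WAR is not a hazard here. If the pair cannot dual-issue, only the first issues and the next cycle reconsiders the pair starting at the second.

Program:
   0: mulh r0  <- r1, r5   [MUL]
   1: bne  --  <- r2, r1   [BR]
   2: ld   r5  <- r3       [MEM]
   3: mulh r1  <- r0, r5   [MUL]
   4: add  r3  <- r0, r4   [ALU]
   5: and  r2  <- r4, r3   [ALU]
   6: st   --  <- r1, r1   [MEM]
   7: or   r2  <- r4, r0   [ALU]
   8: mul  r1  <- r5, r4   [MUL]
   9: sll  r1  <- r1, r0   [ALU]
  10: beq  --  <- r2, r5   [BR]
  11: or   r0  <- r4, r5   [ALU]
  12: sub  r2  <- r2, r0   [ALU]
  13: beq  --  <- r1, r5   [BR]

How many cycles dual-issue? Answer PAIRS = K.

PAIRS = 6

  cy0 -> i0 (mulh) no-port MUL/BR
  cy1 -> i1/i2 (bne/ld) dual
  cy2 -> i3/i4 (mulh/add) dual
  cy3 -> i5/i6 (and/st) dual
  cy4 -> i7/i8 (or/mul) dual
  cy5 -> i9/i10 (sll/beq) dual
  cy6 -> i11 (or) RAW r0
  cy7 -> i12/i13 (sub/beq) dual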